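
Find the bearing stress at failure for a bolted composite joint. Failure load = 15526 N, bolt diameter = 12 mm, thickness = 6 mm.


sigma_br = F/(d*h) = 15526/(12*6) = 215.6 MPa

215.6 MPa


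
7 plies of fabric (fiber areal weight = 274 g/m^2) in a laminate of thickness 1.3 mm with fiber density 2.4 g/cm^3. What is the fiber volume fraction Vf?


Vf = n * FAW / (rho_f * h * 1000) = 7 * 274 / (2.4 * 1.3 * 1000) = 0.6147

0.6147


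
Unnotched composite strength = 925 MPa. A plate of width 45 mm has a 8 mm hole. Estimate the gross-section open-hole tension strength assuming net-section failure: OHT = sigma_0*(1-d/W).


OHT = sigma_0*(1-d/W) = 925*(1-8/45) = 760.6 MPa

760.6 MPa


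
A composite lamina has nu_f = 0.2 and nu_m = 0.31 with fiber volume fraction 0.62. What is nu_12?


nu_12 = nu_f*Vf + nu_m*(1-Vf) = 0.2*0.62 + 0.31*0.38 = 0.2418

0.2418


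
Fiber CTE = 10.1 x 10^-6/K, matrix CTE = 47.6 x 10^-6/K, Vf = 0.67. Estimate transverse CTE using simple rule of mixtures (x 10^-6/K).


alpha_2 = alpha_f*Vf + alpha_m*(1-Vf) = 10.1*0.67 + 47.6*0.33 = 22.5 x 10^-6/K

22.5 x 10^-6/K


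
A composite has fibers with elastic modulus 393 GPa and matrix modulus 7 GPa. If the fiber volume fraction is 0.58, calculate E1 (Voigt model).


E1 = Ef*Vf + Em*(1-Vf) = 393*0.58 + 7*0.42 = 230.88 GPa

230.88 GPa


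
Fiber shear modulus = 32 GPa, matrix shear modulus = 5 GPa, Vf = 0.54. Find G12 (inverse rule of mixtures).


1/G12 = Vf/Gf + (1-Vf)/Gm = 0.54/32 + 0.46/5
G12 = 9.18 GPa

9.18 GPa


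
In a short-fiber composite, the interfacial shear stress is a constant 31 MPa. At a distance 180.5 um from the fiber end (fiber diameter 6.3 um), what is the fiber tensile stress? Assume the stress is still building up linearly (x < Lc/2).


Force balance: sigma_f * (pi*d^2/4) = tau * (pi*d) * x  ->  sigma_f = 4 * tau * x / d
sigma_f = 4 * 31 * 180.5 / 6.3 = 3552.7 MPa

3552.7 MPa


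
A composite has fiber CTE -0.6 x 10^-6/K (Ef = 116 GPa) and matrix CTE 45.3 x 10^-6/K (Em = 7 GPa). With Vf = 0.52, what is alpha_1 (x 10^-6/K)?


E1 = Ef*Vf + Em*(1-Vf) = 63.68
alpha_1 = (alpha_f*Ef*Vf + alpha_m*Em*(1-Vf))/E1 = 1.82 x 10^-6/K

1.82 x 10^-6/K


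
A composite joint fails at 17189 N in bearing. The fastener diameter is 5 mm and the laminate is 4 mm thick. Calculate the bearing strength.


sigma_br = F/(d*h) = 17189/(5*4) = 859.5 MPa

859.5 MPa


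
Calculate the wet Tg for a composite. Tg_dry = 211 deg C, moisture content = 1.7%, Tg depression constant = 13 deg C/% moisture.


Tg_wet = Tg_dry - k*moisture = 211 - 13*1.7 = 188.9 deg C

188.9 deg C


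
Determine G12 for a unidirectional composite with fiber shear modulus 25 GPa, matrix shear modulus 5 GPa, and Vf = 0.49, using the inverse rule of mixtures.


1/G12 = Vf/Gf + (1-Vf)/Gm = 0.49/25 + 0.51/5
G12 = 8.22 GPa

8.22 GPa


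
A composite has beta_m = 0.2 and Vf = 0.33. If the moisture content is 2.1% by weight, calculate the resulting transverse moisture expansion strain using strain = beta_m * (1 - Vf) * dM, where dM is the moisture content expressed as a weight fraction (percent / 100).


dM = 2.1/100 = 0.021
strain = beta_m * (1-Vf) * dM = 0.2 * 0.67 * 0.021 = 0.002814

0.002814


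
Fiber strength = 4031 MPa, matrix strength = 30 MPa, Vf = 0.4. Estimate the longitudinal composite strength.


sigma_1 = sigma_f*Vf + sigma_m*(1-Vf) = 4031*0.4 + 30*0.6 = 1630.4 MPa

1630.4 MPa


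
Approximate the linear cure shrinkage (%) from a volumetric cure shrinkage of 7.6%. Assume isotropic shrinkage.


Linear shrinkage ≈ vol_shrink/3 = 7.6/3 = 2.533%

2.533%


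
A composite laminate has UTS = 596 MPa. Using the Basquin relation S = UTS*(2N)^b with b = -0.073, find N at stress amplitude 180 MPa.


N = 0.5 * (S/UTS)^(1/b) = 0.5 * (180/596)^(1/-0.073) = 6.6359e+06 cycles

6.6359e+06 cycles


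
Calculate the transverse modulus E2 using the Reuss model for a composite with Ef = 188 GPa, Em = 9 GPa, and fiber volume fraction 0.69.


1/E2 = Vf/Ef + (1-Vf)/Em = 0.69/188 + 0.31/9
E2 = 26.24 GPa

26.24 GPa


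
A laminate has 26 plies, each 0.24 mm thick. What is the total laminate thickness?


h = n * t_ply = 26 * 0.24 = 6.24 mm

6.24 mm


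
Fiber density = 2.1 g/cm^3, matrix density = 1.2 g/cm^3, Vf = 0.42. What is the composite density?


rho_c = rho_f*Vf + rho_m*(1-Vf) = 2.1*0.42 + 1.2*0.58 = 1.578 g/cm^3

1.578 g/cm^3


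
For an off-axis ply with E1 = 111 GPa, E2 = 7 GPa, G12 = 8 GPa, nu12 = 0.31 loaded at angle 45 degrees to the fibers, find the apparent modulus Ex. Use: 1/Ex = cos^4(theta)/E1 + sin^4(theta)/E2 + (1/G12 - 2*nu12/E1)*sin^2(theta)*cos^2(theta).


cos^4(45) = 0.25, sin^4(45) = 0.25, sin^2(45)*cos^2(45) = 0.25
1/G12 - 2*nu12/E1 = 1/8 - 2*0.31/111 = 0.119414 GPa^-1
1/Ex = 0.25/111 + 0.25/7 + 0.119414*0.25 = 0.0678201 GPa^-1
Ex = 14.74 GPa

14.74 GPa


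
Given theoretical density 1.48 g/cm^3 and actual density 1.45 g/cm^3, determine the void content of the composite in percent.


Void% = (rho_theo - rho_actual)/rho_theo * 100 = (1.48 - 1.45)/1.48 * 100 = 2.03%

2.03%


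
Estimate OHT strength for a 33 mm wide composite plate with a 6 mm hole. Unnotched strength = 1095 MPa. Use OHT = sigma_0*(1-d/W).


OHT = sigma_0*(1-d/W) = 1095*(1-6/33) = 895.9 MPa

895.9 MPa


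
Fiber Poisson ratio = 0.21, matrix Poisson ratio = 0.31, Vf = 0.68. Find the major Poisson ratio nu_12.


nu_12 = nu_f*Vf + nu_m*(1-Vf) = 0.21*0.68 + 0.31*0.32 = 0.242

0.242


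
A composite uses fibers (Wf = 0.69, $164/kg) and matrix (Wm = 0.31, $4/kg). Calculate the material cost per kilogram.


Cost = cost_f*Wf + cost_m*Wm = 164*0.69 + 4*0.31 = $114.4/kg

$114.4/kg


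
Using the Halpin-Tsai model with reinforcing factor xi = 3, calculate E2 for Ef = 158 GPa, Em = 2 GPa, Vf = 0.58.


eta = (Ef/Em - 1)/(Ef/Em + xi) = (79.0 - 1)/(79.0 + 3) = 0.9512
E2 = Em*(1+xi*eta*Vf)/(1-eta*Vf) = 11.85 GPa

11.85 GPa


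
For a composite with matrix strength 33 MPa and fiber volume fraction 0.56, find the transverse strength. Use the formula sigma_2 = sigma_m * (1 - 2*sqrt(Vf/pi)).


factor = 1 - 2*sqrt(0.56/pi) = 0.1556
sigma_2 = 33 * 0.1556 = 5.13 MPa

5.13 MPa


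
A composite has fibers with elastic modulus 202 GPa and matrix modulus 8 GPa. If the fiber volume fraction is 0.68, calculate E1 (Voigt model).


E1 = Ef*Vf + Em*(1-Vf) = 202*0.68 + 8*0.32 = 139.92 GPa

139.92 GPa


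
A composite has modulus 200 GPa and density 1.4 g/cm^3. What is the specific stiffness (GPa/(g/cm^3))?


Specific stiffness = E/rho = 200/1.4 = 142.9 GPa/(g/cm^3)

142.9 GPa/(g/cm^3)


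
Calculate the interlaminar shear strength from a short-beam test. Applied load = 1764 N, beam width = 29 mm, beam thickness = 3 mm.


ILSS = 3F/(4bh) = 3*1764/(4*29*3) = 15.21 MPa

15.21 MPa


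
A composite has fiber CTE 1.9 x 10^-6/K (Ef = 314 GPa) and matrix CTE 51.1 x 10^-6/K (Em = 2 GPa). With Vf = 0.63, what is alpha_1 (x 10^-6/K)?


E1 = Ef*Vf + Em*(1-Vf) = 198.56
alpha_1 = (alpha_f*Ef*Vf + alpha_m*Em*(1-Vf))/E1 = 2.08 x 10^-6/K

2.08 x 10^-6/K


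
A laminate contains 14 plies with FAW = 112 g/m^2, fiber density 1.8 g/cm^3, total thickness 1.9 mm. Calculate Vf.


Vf = n * FAW / (rho_f * h * 1000) = 14 * 112 / (1.8 * 1.9 * 1000) = 0.4585

0.4585


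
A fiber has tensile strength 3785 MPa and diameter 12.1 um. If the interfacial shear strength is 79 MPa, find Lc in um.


Lc = sigma_f * d / (2 * tau_i) = 3785 * 12.1 / (2 * 79) = 289.9 um

289.9 um


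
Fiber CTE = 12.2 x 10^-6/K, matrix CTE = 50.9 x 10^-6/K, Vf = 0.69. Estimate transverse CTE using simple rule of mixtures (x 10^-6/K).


alpha_2 = alpha_f*Vf + alpha_m*(1-Vf) = 12.2*0.69 + 50.9*0.31 = 24.2 x 10^-6/K

24.2 x 10^-6/K


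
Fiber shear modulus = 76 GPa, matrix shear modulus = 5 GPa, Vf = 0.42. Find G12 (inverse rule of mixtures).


1/G12 = Vf/Gf + (1-Vf)/Gm = 0.42/76 + 0.58/5
G12 = 8.23 GPa

8.23 GPa


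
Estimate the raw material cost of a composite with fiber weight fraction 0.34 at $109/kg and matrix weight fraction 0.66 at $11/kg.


Cost = cost_f*Wf + cost_m*Wm = 109*0.34 + 11*0.66 = $44.32/kg

$44.32/kg


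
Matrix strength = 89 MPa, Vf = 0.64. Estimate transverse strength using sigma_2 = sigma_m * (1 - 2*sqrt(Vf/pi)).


factor = 1 - 2*sqrt(0.64/pi) = 0.0973
sigma_2 = 89 * 0.0973 = 8.66 MPa

8.66 MPa


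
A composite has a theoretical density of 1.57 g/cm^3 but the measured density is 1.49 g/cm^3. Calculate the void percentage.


Void% = (rho_theo - rho_actual)/rho_theo * 100 = (1.57 - 1.49)/1.57 * 100 = 5.1%

5.1%


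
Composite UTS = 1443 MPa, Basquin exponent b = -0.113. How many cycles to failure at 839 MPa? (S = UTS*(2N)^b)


N = 0.5 * (S/UTS)^(1/b) = 0.5 * (839/1443)^(1/-0.113) = 60.6847 cycles

60.6847 cycles


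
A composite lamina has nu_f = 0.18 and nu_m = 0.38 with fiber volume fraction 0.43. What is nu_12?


nu_12 = nu_f*Vf + nu_m*(1-Vf) = 0.18*0.43 + 0.38*0.57 = 0.294

0.294


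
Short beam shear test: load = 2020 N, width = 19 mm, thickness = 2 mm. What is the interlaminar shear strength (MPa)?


ILSS = 3F/(4bh) = 3*2020/(4*19*2) = 39.87 MPa

39.87 MPa


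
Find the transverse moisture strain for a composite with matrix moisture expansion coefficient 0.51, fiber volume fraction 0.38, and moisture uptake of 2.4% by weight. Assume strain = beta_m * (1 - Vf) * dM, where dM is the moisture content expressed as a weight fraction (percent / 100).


dM = 2.4/100 = 0.024
strain = beta_m * (1-Vf) * dM = 0.51 * 0.62 * 0.024 = 0.0075888

0.0075888


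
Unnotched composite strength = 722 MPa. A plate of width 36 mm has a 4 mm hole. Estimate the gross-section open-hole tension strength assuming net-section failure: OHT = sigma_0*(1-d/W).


OHT = sigma_0*(1-d/W) = 722*(1-4/36) = 641.8 MPa

641.8 MPa


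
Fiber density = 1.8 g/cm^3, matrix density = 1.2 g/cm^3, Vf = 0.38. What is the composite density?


rho_c = rho_f*Vf + rho_m*(1-Vf) = 1.8*0.38 + 1.2*0.62 = 1.428 g/cm^3

1.428 g/cm^3


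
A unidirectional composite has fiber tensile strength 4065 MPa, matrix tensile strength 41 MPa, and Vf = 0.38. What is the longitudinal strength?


sigma_1 = sigma_f*Vf + sigma_m*(1-Vf) = 4065*0.38 + 41*0.62 = 1570.1 MPa

1570.1 MPa


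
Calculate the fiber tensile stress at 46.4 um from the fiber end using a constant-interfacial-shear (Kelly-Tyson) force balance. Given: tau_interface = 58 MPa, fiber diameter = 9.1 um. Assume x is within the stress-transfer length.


Force balance: sigma_f * (pi*d^2/4) = tau * (pi*d) * x  ->  sigma_f = 4 * tau * x / d
sigma_f = 4 * 58 * 46.4 / 9.1 = 1182.9 MPa

1182.9 MPa


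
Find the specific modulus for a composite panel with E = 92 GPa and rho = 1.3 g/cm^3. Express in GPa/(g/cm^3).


Specific stiffness = E/rho = 92/1.3 = 70.8 GPa/(g/cm^3)

70.8 GPa/(g/cm^3)


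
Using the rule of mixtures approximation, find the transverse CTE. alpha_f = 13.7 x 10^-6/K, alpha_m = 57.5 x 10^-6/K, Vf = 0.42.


alpha_2 = alpha_f*Vf + alpha_m*(1-Vf) = 13.7*0.42 + 57.5*0.58 = 39.1 x 10^-6/K

39.1 x 10^-6/K


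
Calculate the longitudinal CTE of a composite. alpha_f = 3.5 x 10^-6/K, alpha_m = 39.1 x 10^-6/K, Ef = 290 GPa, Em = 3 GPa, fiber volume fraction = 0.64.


E1 = Ef*Vf + Em*(1-Vf) = 186.68
alpha_1 = (alpha_f*Ef*Vf + alpha_m*Em*(1-Vf))/E1 = 3.71 x 10^-6/K

3.71 x 10^-6/K


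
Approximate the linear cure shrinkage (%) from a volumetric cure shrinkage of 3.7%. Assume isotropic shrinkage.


Linear shrinkage ≈ vol_shrink/3 = 3.7/3 = 1.233%

1.233%


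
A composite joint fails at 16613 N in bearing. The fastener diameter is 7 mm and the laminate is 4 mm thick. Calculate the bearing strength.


sigma_br = F/(d*h) = 16613/(7*4) = 593.3 MPa

593.3 MPa


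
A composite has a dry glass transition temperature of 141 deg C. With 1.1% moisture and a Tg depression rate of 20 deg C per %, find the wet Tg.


Tg_wet = Tg_dry - k*moisture = 141 - 20*1.1 = 119.0 deg C

119.0 deg C


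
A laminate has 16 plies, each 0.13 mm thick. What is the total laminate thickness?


h = n * t_ply = 16 * 0.13 = 2.08 mm

2.08 mm


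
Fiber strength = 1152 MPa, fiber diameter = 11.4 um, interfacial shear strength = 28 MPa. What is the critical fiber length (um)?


Lc = sigma_f * d / (2 * tau_i) = 1152 * 11.4 / (2 * 28) = 234.5 um

234.5 um


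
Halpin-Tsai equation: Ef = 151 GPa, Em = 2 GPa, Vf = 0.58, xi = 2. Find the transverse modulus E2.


eta = (Ef/Em - 1)/(Ef/Em + xi) = (75.5 - 1)/(75.5 + 2) = 0.9613
E2 = Em*(1+xi*eta*Vf)/(1-eta*Vf) = 9.56 GPa

9.56 GPa


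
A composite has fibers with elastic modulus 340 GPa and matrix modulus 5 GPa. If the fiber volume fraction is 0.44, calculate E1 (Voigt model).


E1 = Ef*Vf + Em*(1-Vf) = 340*0.44 + 5*0.56 = 152.4 GPa

152.4 GPa


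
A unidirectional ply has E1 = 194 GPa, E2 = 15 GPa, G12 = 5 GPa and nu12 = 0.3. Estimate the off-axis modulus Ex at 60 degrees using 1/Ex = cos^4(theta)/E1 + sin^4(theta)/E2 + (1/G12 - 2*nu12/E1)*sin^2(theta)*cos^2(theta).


cos^4(60) = 0.0625, sin^4(60) = 0.5625, sin^2(60)*cos^2(60) = 0.1875
1/G12 - 2*nu12/E1 = 1/5 - 2*0.3/194 = 0.196907 GPa^-1
1/Ex = 0.0625/194 + 0.5625/15 + 0.196907*0.1875 = 0.0747423 GPa^-1
Ex = 13.38 GPa

13.38 GPa


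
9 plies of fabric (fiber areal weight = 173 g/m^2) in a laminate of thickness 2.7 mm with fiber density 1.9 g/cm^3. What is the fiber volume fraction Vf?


Vf = n * FAW / (rho_f * h * 1000) = 9 * 173 / (1.9 * 2.7 * 1000) = 0.3035

0.3035


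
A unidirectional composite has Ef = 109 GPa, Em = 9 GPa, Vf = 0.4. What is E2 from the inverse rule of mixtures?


1/E2 = Vf/Ef + (1-Vf)/Em = 0.4/109 + 0.6/9
E2 = 14.22 GPa

14.22 GPa


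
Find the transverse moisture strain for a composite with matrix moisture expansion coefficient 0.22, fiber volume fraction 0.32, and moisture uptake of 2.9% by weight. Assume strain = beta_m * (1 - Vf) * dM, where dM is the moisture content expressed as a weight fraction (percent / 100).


dM = 2.9/100 = 0.029
strain = beta_m * (1-Vf) * dM = 0.22 * 0.68 * 0.029 = 0.0043384

0.0043384


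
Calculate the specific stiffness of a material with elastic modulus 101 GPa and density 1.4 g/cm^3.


Specific stiffness = E/rho = 101/1.4 = 72.1 GPa/(g/cm^3)

72.1 GPa/(g/cm^3)


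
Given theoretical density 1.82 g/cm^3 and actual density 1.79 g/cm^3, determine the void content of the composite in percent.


Void% = (rho_theo - rho_actual)/rho_theo * 100 = (1.82 - 1.79)/1.82 * 100 = 1.65%

1.65%


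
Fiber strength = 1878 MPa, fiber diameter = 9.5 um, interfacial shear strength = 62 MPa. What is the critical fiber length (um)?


Lc = sigma_f * d / (2 * tau_i) = 1878 * 9.5 / (2 * 62) = 143.9 um

143.9 um


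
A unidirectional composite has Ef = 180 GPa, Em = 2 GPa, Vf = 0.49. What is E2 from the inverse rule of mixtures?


1/E2 = Vf/Ef + (1-Vf)/Em = 0.49/180 + 0.51/2
E2 = 3.88 GPa

3.88 GPa


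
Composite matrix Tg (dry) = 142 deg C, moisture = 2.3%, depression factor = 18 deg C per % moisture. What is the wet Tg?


Tg_wet = Tg_dry - k*moisture = 142 - 18*2.3 = 100.6 deg C

100.6 deg C


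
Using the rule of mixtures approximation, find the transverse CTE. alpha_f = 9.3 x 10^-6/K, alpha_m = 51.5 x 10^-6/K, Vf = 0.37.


alpha_2 = alpha_f*Vf + alpha_m*(1-Vf) = 9.3*0.37 + 51.5*0.63 = 35.9 x 10^-6/K

35.9 x 10^-6/K


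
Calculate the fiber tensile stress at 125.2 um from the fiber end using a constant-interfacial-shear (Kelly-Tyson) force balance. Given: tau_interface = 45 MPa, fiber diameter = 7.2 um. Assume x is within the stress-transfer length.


Force balance: sigma_f * (pi*d^2/4) = tau * (pi*d) * x  ->  sigma_f = 4 * tau * x / d
sigma_f = 4 * 45 * 125.2 / 7.2 = 3130.0 MPa

3130.0 MPa


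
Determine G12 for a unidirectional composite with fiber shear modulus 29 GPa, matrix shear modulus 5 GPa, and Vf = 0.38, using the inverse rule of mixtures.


1/G12 = Vf/Gf + (1-Vf)/Gm = 0.38/29 + 0.62/5
G12 = 7.29 GPa

7.29 GPa


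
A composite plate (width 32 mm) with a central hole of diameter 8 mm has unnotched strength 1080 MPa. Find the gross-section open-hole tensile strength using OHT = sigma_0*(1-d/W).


OHT = sigma_0*(1-d/W) = 1080*(1-8/32) = 810.0 MPa

810.0 MPa


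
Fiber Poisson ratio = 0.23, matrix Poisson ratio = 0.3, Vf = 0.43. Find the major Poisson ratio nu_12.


nu_12 = nu_f*Vf + nu_m*(1-Vf) = 0.23*0.43 + 0.3*0.57 = 0.2699

0.2699


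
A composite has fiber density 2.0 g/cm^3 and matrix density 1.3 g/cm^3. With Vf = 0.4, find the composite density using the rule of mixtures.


rho_c = rho_f*Vf + rho_m*(1-Vf) = 2.0*0.4 + 1.3*0.6 = 1.58 g/cm^3

1.58 g/cm^3


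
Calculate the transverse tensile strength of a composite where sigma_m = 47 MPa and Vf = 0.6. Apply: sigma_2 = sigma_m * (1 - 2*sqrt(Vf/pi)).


factor = 1 - 2*sqrt(0.6/pi) = 0.126
sigma_2 = 47 * 0.126 = 5.92 MPa

5.92 MPa


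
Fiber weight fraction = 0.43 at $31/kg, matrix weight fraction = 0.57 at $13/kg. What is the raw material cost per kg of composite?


Cost = cost_f*Wf + cost_m*Wm = 31*0.43 + 13*0.57 = $20.74/kg

$20.74/kg


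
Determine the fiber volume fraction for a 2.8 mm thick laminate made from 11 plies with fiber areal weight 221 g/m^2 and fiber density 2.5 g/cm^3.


Vf = n * FAW / (rho_f * h * 1000) = 11 * 221 / (2.5 * 2.8 * 1000) = 0.3473

0.3473


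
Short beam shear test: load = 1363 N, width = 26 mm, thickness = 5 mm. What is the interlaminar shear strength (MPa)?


ILSS = 3F/(4bh) = 3*1363/(4*26*5) = 7.86 MPa

7.86 MPa


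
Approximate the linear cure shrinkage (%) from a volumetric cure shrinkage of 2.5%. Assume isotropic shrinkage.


Linear shrinkage ≈ vol_shrink/3 = 2.5/3 = 0.833%

0.833%


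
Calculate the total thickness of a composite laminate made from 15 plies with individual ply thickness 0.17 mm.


h = n * t_ply = 15 * 0.17 = 2.55 mm

2.55 mm


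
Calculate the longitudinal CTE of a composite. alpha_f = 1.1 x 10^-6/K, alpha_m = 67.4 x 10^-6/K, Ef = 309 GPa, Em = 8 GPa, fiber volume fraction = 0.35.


E1 = Ef*Vf + Em*(1-Vf) = 113.35
alpha_1 = (alpha_f*Ef*Vf + alpha_m*Em*(1-Vf))/E1 = 4.14 x 10^-6/K

4.14 x 10^-6/K


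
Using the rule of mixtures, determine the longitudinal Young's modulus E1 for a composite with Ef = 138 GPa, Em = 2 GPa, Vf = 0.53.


E1 = Ef*Vf + Em*(1-Vf) = 138*0.53 + 2*0.47 = 74.08 GPa

74.08 GPa


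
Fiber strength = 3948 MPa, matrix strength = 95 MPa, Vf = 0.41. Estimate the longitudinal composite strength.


sigma_1 = sigma_f*Vf + sigma_m*(1-Vf) = 3948*0.41 + 95*0.59 = 1674.7 MPa

1674.7 MPa


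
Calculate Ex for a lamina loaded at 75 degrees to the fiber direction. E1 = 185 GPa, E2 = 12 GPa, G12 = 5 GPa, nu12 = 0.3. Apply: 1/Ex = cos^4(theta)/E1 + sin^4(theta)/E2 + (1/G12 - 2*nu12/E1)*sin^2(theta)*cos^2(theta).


cos^4(75) = 0.004487, sin^4(75) = 0.870513, sin^2(75)*cos^2(75) = 0.0625
1/G12 - 2*nu12/E1 = 1/5 - 2*0.3/185 = 0.196757 GPa^-1
1/Ex = 0.004487/185 + 0.870513/12 + 0.196757*0.0625 = 0.0848643 GPa^-1
Ex = 11.78 GPa

11.78 GPa


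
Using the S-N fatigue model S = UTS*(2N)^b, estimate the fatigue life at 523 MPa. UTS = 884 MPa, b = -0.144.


N = 0.5 * (S/UTS)^(1/b) = 0.5 * (523/884)^(1/-0.144) = 19.1408 cycles

19.1408 cycles


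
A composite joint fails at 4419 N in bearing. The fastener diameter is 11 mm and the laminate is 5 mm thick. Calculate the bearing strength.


sigma_br = F/(d*h) = 4419/(11*5) = 80.3 MPa

80.3 MPa


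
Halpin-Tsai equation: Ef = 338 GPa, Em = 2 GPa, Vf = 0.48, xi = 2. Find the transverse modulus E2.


eta = (Ef/Em - 1)/(Ef/Em + xi) = (169.0 - 1)/(169.0 + 2) = 0.9825
E2 = Em*(1+xi*eta*Vf)/(1-eta*Vf) = 7.35 GPa

7.35 GPa


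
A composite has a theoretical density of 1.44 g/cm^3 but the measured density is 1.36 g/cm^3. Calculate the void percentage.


Void% = (rho_theo - rho_actual)/rho_theo * 100 = (1.44 - 1.36)/1.44 * 100 = 5.56%

5.56%


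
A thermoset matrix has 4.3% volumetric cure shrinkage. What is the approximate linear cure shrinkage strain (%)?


Linear shrinkage ≈ vol_shrink/3 = 4.3/3 = 1.433%

1.433%


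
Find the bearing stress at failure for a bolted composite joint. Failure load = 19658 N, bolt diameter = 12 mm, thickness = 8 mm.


sigma_br = F/(d*h) = 19658/(12*8) = 204.8 MPa

204.8 MPa


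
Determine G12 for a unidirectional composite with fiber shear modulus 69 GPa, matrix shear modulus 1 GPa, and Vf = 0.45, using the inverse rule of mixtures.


1/G12 = Vf/Gf + (1-Vf)/Gm = 0.45/69 + 0.55/1
G12 = 1.8 GPa

1.8 GPa


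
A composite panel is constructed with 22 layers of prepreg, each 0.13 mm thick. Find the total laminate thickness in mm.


h = n * t_ply = 22 * 0.13 = 2.86 mm

2.86 mm


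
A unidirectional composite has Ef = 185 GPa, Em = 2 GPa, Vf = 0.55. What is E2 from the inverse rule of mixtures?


1/E2 = Vf/Ef + (1-Vf)/Em = 0.55/185 + 0.45/2
E2 = 4.39 GPa

4.39 GPa


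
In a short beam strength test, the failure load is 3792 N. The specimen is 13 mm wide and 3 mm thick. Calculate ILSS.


ILSS = 3F/(4bh) = 3*3792/(4*13*3) = 72.92 MPa

72.92 MPa


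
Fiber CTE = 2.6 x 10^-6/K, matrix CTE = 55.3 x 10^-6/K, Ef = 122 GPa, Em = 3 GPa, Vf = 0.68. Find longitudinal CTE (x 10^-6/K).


E1 = Ef*Vf + Em*(1-Vf) = 83.92
alpha_1 = (alpha_f*Ef*Vf + alpha_m*Em*(1-Vf))/E1 = 3.2 x 10^-6/K

3.2 x 10^-6/K


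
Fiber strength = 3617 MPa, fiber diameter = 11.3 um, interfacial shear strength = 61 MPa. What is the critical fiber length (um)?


Lc = sigma_f * d / (2 * tau_i) = 3617 * 11.3 / (2 * 61) = 335.0 um

335.0 um


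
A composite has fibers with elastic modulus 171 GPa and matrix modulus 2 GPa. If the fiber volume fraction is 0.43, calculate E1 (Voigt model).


E1 = Ef*Vf + Em*(1-Vf) = 171*0.43 + 2*0.57 = 74.67 GPa

74.67 GPa


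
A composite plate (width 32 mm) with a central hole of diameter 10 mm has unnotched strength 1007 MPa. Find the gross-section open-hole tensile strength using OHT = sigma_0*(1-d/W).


OHT = sigma_0*(1-d/W) = 1007*(1-10/32) = 692.3 MPa

692.3 MPa


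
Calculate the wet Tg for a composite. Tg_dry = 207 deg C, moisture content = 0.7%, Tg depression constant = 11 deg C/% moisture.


Tg_wet = Tg_dry - k*moisture = 207 - 11*0.7 = 199.3 deg C

199.3 deg C


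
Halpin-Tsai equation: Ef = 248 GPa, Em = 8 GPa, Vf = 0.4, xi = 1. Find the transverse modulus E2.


eta = (Ef/Em - 1)/(Ef/Em + xi) = (31.0 - 1)/(31.0 + 1) = 0.9375
E2 = Em*(1+xi*eta*Vf)/(1-eta*Vf) = 17.6 GPa

17.6 GPa


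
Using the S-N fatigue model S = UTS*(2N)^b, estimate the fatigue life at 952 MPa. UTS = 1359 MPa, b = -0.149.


N = 0.5 * (S/UTS)^(1/b) = 0.5 * (952/1359)^(1/-0.149) = 5.4505 cycles

5.4505 cycles


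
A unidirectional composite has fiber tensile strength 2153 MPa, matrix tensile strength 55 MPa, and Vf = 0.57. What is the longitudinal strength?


sigma_1 = sigma_f*Vf + sigma_m*(1-Vf) = 2153*0.57 + 55*0.43 = 1250.9 MPa

1250.9 MPa


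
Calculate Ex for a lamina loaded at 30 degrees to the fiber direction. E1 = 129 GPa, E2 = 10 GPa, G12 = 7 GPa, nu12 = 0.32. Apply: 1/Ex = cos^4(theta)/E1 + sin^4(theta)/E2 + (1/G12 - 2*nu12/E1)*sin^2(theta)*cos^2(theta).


cos^4(30) = 0.5625, sin^4(30) = 0.0625, sin^2(30)*cos^2(30) = 0.1875
1/G12 - 2*nu12/E1 = 1/7 - 2*0.32/129 = 0.137896 GPa^-1
1/Ex = 0.5625/129 + 0.0625/10 + 0.137896*0.1875 = 0.0364659 GPa^-1
Ex = 27.42 GPa

27.42 GPa


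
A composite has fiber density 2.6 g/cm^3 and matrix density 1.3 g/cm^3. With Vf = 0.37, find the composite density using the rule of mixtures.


rho_c = rho_f*Vf + rho_m*(1-Vf) = 2.6*0.37 + 1.3*0.63 = 1.781 g/cm^3

1.781 g/cm^3


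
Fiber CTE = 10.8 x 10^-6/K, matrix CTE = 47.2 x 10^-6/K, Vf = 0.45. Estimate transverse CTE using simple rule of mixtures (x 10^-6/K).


alpha_2 = alpha_f*Vf + alpha_m*(1-Vf) = 10.8*0.45 + 47.2*0.55 = 30.8 x 10^-6/K

30.8 x 10^-6/K


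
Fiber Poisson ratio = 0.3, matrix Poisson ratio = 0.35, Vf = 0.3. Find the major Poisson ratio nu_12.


nu_12 = nu_f*Vf + nu_m*(1-Vf) = 0.3*0.3 + 0.35*0.7 = 0.335

0.335


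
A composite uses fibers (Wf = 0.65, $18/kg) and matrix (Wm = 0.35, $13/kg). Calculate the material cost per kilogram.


Cost = cost_f*Wf + cost_m*Wm = 18*0.65 + 13*0.35 = $16.25/kg

$16.25/kg


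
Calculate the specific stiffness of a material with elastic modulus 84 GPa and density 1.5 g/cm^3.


Specific stiffness = E/rho = 84/1.5 = 56.0 GPa/(g/cm^3)

56.0 GPa/(g/cm^3)


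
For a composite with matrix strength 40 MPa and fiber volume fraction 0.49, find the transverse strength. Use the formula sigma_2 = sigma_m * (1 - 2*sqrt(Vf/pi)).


factor = 1 - 2*sqrt(0.49/pi) = 0.2101
sigma_2 = 40 * 0.2101 = 8.41 MPa

8.41 MPa


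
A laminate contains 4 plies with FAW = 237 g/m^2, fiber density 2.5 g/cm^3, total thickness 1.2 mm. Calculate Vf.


Vf = n * FAW / (rho_f * h * 1000) = 4 * 237 / (2.5 * 1.2 * 1000) = 0.316

0.316


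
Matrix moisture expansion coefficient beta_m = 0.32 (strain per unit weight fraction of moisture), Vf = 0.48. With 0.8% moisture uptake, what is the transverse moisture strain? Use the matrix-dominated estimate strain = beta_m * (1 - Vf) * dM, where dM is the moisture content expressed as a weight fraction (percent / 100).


dM = 0.8/100 = 0.008
strain = beta_m * (1-Vf) * dM = 0.32 * 0.52 * 0.008 = 0.0013312

0.0013312


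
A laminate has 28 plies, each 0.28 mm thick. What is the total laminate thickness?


h = n * t_ply = 28 * 0.28 = 7.84 mm

7.84 mm


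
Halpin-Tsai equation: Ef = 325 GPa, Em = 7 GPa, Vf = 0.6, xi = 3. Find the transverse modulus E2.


eta = (Ef/Em - 1)/(Ef/Em + xi) = (46.4286 - 1)/(46.4286 + 3) = 0.9191
E2 = Em*(1+xi*eta*Vf)/(1-eta*Vf) = 41.42 GPa

41.42 GPa


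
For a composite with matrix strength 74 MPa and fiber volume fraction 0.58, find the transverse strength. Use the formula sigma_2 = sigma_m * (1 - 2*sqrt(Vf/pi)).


factor = 1 - 2*sqrt(0.58/pi) = 0.1407
sigma_2 = 74 * 0.1407 = 10.41 MPa

10.41 MPa


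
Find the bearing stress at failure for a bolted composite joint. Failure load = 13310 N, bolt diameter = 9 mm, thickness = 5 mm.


sigma_br = F/(d*h) = 13310/(9*5) = 295.8 MPa

295.8 MPa


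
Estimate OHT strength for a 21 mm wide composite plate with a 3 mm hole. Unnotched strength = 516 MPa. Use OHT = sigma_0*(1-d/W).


OHT = sigma_0*(1-d/W) = 516*(1-3/21) = 442.3 MPa

442.3 MPa


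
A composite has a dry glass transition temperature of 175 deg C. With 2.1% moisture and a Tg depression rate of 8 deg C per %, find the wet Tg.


Tg_wet = Tg_dry - k*moisture = 175 - 8*2.1 = 158.2 deg C

158.2 deg C


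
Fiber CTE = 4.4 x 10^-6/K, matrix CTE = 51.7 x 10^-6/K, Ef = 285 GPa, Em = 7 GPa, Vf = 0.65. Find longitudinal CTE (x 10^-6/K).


E1 = Ef*Vf + Em*(1-Vf) = 187.7
alpha_1 = (alpha_f*Ef*Vf + alpha_m*Em*(1-Vf))/E1 = 5.02 x 10^-6/K

5.02 x 10^-6/K


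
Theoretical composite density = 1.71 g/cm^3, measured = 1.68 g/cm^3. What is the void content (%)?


Void% = (rho_theo - rho_actual)/rho_theo * 100 = (1.71 - 1.68)/1.71 * 100 = 1.75%

1.75%


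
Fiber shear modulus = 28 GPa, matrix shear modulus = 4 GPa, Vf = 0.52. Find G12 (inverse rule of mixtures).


1/G12 = Vf/Gf + (1-Vf)/Gm = 0.52/28 + 0.48/4
G12 = 7.22 GPa

7.22 GPa


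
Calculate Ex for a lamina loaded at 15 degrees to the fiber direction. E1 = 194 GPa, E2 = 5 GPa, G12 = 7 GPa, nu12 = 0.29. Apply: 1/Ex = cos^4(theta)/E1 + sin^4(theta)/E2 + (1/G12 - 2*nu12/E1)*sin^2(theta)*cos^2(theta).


cos^4(15) = 0.870513, sin^4(15) = 0.004487, sin^2(15)*cos^2(15) = 0.0625
1/G12 - 2*nu12/E1 = 1/7 - 2*0.29/194 = 0.139867 GPa^-1
1/Ex = 0.870513/194 + 0.004487/5 + 0.139867*0.0625 = 0.0141264 GPa^-1
Ex = 70.79 GPa

70.79 GPa


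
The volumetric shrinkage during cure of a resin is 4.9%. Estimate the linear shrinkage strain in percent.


Linear shrinkage ≈ vol_shrink/3 = 4.9/3 = 1.633%

1.633%


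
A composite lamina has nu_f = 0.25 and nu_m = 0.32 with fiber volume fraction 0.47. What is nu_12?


nu_12 = nu_f*Vf + nu_m*(1-Vf) = 0.25*0.47 + 0.32*0.53 = 0.2871

0.2871


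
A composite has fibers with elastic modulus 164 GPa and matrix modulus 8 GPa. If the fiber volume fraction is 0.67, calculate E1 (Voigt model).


E1 = Ef*Vf + Em*(1-Vf) = 164*0.67 + 8*0.33 = 112.52 GPa

112.52 GPa


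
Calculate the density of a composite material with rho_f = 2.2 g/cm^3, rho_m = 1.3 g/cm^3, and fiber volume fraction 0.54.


rho_c = rho_f*Vf + rho_m*(1-Vf) = 2.2*0.54 + 1.3*0.46 = 1.786 g/cm^3

1.786 g/cm^3


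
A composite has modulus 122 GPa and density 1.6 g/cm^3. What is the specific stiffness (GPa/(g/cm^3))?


Specific stiffness = E/rho = 122/1.6 = 76.3 GPa/(g/cm^3)

76.3 GPa/(g/cm^3)


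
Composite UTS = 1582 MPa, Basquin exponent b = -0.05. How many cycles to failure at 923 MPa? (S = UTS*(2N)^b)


N = 0.5 * (S/UTS)^(1/b) = 0.5 * (923/1582)^(1/-0.05) = 23936.7711 cycles

23936.7711 cycles


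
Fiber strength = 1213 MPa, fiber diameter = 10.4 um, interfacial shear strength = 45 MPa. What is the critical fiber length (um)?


Lc = sigma_f * d / (2 * tau_i) = 1213 * 10.4 / (2 * 45) = 140.2 um

140.2 um


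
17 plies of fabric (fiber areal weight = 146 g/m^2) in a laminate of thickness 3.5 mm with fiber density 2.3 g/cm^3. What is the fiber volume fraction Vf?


Vf = n * FAW / (rho_f * h * 1000) = 17 * 146 / (2.3 * 3.5 * 1000) = 0.3083

0.3083


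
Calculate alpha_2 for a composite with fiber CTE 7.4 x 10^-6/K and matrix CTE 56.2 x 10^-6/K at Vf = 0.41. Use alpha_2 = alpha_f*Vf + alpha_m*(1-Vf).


alpha_2 = alpha_f*Vf + alpha_m*(1-Vf) = 7.4*0.41 + 56.2*0.59 = 36.2 x 10^-6/K

36.2 x 10^-6/K


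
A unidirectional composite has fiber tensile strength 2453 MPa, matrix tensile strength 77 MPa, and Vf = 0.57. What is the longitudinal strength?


sigma_1 = sigma_f*Vf + sigma_m*(1-Vf) = 2453*0.57 + 77*0.43 = 1431.3 MPa

1431.3 MPa


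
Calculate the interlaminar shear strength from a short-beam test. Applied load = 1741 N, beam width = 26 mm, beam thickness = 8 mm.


ILSS = 3F/(4bh) = 3*1741/(4*26*8) = 6.28 MPa

6.28 MPa


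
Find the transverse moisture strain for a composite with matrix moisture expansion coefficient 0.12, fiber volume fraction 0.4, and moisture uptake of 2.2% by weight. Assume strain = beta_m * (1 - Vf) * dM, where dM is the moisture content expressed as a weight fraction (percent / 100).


dM = 2.2/100 = 0.022
strain = beta_m * (1-Vf) * dM = 0.12 * 0.6 * 0.022 = 0.001584

0.001584


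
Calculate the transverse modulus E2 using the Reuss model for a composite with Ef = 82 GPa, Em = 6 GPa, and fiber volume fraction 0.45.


1/E2 = Vf/Ef + (1-Vf)/Em = 0.45/82 + 0.55/6
E2 = 10.29 GPa

10.29 GPa


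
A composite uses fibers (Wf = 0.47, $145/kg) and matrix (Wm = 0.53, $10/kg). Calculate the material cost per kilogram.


Cost = cost_f*Wf + cost_m*Wm = 145*0.47 + 10*0.53 = $73.45/kg

$73.45/kg


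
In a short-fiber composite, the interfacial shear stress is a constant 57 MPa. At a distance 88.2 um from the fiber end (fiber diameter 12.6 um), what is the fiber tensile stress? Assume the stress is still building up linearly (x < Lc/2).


Force balance: sigma_f * (pi*d^2/4) = tau * (pi*d) * x  ->  sigma_f = 4 * tau * x / d
sigma_f = 4 * 57 * 88.2 / 12.6 = 1596.0 MPa

1596.0 MPa


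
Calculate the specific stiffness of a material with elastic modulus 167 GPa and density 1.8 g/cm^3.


Specific stiffness = E/rho = 167/1.8 = 92.8 GPa/(g/cm^3)

92.8 GPa/(g/cm^3)


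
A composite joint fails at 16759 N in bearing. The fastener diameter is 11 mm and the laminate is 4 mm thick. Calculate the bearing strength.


sigma_br = F/(d*h) = 16759/(11*4) = 380.9 MPa

380.9 MPa


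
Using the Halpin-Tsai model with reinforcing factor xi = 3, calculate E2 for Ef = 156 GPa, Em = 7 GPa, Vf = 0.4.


eta = (Ef/Em - 1)/(Ef/Em + xi) = (22.2857 - 1)/(22.2857 + 3) = 0.8418
E2 = Em*(1+xi*eta*Vf)/(1-eta*Vf) = 21.21 GPa

21.21 GPa


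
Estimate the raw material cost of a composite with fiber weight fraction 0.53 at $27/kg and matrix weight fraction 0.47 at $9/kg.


Cost = cost_f*Wf + cost_m*Wm = 27*0.53 + 9*0.47 = $18.54/kg

$18.54/kg


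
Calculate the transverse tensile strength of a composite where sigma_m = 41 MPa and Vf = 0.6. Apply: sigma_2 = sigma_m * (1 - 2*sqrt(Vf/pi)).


factor = 1 - 2*sqrt(0.6/pi) = 0.126
sigma_2 = 41 * 0.126 = 5.16 MPa

5.16 MPa


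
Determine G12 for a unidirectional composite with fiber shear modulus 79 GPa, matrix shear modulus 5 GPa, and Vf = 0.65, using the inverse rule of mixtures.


1/G12 = Vf/Gf + (1-Vf)/Gm = 0.65/79 + 0.35/5
G12 = 12.78 GPa

12.78 GPa


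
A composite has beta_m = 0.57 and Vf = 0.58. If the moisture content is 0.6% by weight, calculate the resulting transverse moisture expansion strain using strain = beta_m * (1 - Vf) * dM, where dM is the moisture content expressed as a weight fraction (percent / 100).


dM = 0.6/100 = 0.006
strain = beta_m * (1-Vf) * dM = 0.57 * 0.42 * 0.006 = 0.0014364

0.0014364


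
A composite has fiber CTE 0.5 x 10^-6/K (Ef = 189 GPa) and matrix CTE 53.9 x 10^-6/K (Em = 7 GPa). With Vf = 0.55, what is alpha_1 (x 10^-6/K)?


E1 = Ef*Vf + Em*(1-Vf) = 107.1
alpha_1 = (alpha_f*Ef*Vf + alpha_m*Em*(1-Vf))/E1 = 2.07 x 10^-6/K

2.07 x 10^-6/K


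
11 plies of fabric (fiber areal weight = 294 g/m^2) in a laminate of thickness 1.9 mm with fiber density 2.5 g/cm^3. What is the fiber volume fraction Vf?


Vf = n * FAW / (rho_f * h * 1000) = 11 * 294 / (2.5 * 1.9 * 1000) = 0.6808

0.6808


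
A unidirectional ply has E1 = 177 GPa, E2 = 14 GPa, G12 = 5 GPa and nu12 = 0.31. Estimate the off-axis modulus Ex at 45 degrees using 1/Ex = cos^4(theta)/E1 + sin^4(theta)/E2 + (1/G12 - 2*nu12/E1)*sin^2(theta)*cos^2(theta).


cos^4(45) = 0.25, sin^4(45) = 0.25, sin^2(45)*cos^2(45) = 0.25
1/G12 - 2*nu12/E1 = 1/5 - 2*0.31/177 = 0.196497 GPa^-1
1/Ex = 0.25/177 + 0.25/14 + 0.196497*0.25 = 0.0683939 GPa^-1
Ex = 14.62 GPa

14.62 GPa


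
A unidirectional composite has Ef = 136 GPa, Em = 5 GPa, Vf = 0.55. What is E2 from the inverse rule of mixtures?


1/E2 = Vf/Ef + (1-Vf)/Em = 0.55/136 + 0.45/5
E2 = 10.63 GPa

10.63 GPa


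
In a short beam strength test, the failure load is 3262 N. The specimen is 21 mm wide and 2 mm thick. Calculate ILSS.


ILSS = 3F/(4bh) = 3*3262/(4*21*2) = 58.25 MPa

58.25 MPa


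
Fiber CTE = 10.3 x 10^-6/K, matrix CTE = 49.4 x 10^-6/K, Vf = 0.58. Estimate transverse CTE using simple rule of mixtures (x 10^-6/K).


alpha_2 = alpha_f*Vf + alpha_m*(1-Vf) = 10.3*0.58 + 49.4*0.42 = 26.7 x 10^-6/K

26.7 x 10^-6/K


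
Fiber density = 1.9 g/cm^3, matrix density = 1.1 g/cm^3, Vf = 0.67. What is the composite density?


rho_c = rho_f*Vf + rho_m*(1-Vf) = 1.9*0.67 + 1.1*0.33 = 1.636 g/cm^3

1.636 g/cm^3


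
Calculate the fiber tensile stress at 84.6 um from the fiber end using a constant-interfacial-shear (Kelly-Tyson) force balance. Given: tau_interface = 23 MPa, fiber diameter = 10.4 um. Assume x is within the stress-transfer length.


Force balance: sigma_f * (pi*d^2/4) = tau * (pi*d) * x  ->  sigma_f = 4 * tau * x / d
sigma_f = 4 * 23 * 84.6 / 10.4 = 748.4 MPa

748.4 MPa


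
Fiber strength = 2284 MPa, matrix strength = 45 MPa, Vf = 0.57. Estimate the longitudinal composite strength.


sigma_1 = sigma_f*Vf + sigma_m*(1-Vf) = 2284*0.57 + 45*0.43 = 1321.2 MPa

1321.2 MPa


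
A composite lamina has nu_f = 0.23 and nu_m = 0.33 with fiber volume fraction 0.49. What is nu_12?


nu_12 = nu_f*Vf + nu_m*(1-Vf) = 0.23*0.49 + 0.33*0.51 = 0.281

0.281


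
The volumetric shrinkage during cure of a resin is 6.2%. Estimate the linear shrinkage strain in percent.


Linear shrinkage ≈ vol_shrink/3 = 6.2/3 = 2.067%

2.067%


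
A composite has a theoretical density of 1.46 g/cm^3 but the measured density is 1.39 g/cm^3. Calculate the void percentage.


Void% = (rho_theo - rho_actual)/rho_theo * 100 = (1.46 - 1.39)/1.46 * 100 = 4.79%

4.79%


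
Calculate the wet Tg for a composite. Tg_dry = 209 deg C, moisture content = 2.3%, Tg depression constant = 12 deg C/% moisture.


Tg_wet = Tg_dry - k*moisture = 209 - 12*2.3 = 181.4 deg C

181.4 deg C


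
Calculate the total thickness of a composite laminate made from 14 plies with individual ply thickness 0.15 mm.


h = n * t_ply = 14 * 0.15 = 2.1 mm

2.1 mm


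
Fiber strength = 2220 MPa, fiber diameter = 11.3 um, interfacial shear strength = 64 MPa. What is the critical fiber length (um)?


Lc = sigma_f * d / (2 * tau_i) = 2220 * 11.3 / (2 * 64) = 196.0 um

196.0 um


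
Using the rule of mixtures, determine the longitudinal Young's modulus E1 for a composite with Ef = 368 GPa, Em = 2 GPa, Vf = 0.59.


E1 = Ef*Vf + Em*(1-Vf) = 368*0.59 + 2*0.41 = 217.94 GPa

217.94 GPa


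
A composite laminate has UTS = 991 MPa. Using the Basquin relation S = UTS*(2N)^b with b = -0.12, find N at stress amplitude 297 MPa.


N = 0.5 * (S/UTS)^(1/b) = 0.5 * (297/991)^(1/-0.12) = 11480.1276 cycles

11480.1276 cycles


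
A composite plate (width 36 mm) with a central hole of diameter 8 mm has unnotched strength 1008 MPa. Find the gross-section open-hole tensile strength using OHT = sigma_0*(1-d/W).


OHT = sigma_0*(1-d/W) = 1008*(1-8/36) = 784.0 MPa

784.0 MPa


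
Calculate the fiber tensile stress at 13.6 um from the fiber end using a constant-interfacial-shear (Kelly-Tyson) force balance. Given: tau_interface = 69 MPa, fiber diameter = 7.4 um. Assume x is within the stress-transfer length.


Force balance: sigma_f * (pi*d^2/4) = tau * (pi*d) * x  ->  sigma_f = 4 * tau * x / d
sigma_f = 4 * 69 * 13.6 / 7.4 = 507.2 MPa

507.2 MPa


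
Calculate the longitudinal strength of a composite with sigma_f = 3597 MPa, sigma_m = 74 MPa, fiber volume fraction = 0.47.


sigma_1 = sigma_f*Vf + sigma_m*(1-Vf) = 3597*0.47 + 74*0.53 = 1729.8 MPa

1729.8 MPa


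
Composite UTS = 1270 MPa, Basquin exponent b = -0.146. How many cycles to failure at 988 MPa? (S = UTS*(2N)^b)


N = 0.5 * (S/UTS)^(1/b) = 0.5 * (988/1270)^(1/-0.146) = 2.7917 cycles

2.7917 cycles


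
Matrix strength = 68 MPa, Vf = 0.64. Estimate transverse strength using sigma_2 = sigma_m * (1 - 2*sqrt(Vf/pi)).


factor = 1 - 2*sqrt(0.64/pi) = 0.0973
sigma_2 = 68 * 0.0973 = 6.62 MPa

6.62 MPa


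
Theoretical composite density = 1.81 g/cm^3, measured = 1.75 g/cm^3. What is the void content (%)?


Void% = (rho_theo - rho_actual)/rho_theo * 100 = (1.81 - 1.75)/1.81 * 100 = 3.31%

3.31%


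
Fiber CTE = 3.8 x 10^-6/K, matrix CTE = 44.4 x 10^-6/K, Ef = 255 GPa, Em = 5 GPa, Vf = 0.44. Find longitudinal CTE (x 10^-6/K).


E1 = Ef*Vf + Em*(1-Vf) = 115.0
alpha_1 = (alpha_f*Ef*Vf + alpha_m*Em*(1-Vf))/E1 = 4.79 x 10^-6/K

4.79 x 10^-6/K


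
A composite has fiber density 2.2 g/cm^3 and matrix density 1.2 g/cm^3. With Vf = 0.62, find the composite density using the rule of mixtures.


rho_c = rho_f*Vf + rho_m*(1-Vf) = 2.2*0.62 + 1.2*0.38 = 1.82 g/cm^3

1.82 g/cm^3


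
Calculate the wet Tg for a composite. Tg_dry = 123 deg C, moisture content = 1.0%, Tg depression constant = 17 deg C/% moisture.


Tg_wet = Tg_dry - k*moisture = 123 - 17*1.0 = 106.0 deg C

106.0 deg C


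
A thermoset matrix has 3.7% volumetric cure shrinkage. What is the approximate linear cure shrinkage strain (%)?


Linear shrinkage ≈ vol_shrink/3 = 3.7/3 = 1.233%

1.233%


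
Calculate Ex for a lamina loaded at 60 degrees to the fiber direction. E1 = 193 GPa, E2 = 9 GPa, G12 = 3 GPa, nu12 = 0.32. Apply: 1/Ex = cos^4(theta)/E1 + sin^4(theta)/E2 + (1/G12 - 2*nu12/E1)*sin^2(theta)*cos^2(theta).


cos^4(60) = 0.0625, sin^4(60) = 0.5625, sin^2(60)*cos^2(60) = 0.1875
1/G12 - 2*nu12/E1 = 1/3 - 2*0.32/193 = 0.330017 GPa^-1
1/Ex = 0.0625/193 + 0.5625/9 + 0.330017*0.1875 = 0.1247021 GPa^-1
Ex = 8.02 GPa

8.02 GPa
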